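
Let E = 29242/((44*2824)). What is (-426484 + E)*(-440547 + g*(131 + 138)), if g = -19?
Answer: 5904207167063399/31064 ≈ 1.9007e+11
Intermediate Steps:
E = 14621/62128 (E = 29242/124256 = 29242*(1/124256) = 14621/62128 ≈ 0.23534)
(-426484 + E)*(-440547 + g*(131 + 138)) = (-426484 + 14621/62128)*(-440547 - 19*(131 + 138)) = -26496583331*(-440547 - 19*269)/62128 = -26496583331*(-440547 - 5111)/62128 = -26496583331/62128*(-445658) = 5904207167063399/31064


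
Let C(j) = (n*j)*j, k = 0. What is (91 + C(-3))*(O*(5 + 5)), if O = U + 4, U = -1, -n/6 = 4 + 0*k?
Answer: -3750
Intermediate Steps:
n = -24 (n = -6*(4 + 0*0) = -6*(4 + 0) = -6*4 = -24)
C(j) = -24*j² (C(j) = (-24*j)*j = -24*j²)
O = 3 (O = -1 + 4 = 3)
(91 + C(-3))*(O*(5 + 5)) = (91 - 24*(-3)²)*(3*(5 + 5)) = (91 - 24*9)*(3*10) = (91 - 216)*30 = -125*30 = -3750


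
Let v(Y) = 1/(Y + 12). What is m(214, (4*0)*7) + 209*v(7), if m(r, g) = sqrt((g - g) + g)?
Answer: 11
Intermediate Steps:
v(Y) = 1/(12 + Y)
m(r, g) = sqrt(g) (m(r, g) = sqrt(0 + g) = sqrt(g))
m(214, (4*0)*7) + 209*v(7) = sqrt((4*0)*7) + 209/(12 + 7) = sqrt(0*7) + 209/19 = sqrt(0) + 209*(1/19) = 0 + 11 = 11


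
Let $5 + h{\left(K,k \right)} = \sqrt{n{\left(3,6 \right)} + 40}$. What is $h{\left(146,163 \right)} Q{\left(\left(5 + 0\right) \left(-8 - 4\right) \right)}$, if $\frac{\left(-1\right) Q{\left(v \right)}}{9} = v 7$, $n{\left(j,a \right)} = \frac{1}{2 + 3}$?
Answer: $-18900 + 756 \sqrt{1005} \approx 5066.5$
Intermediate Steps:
$n{\left(j,a \right)} = \frac{1}{5}$
$h{\left(K,k \right)} = -5 + \frac{\sqrt{1005}}{5}$ ($h{\left(K,k \right)} = -5 + \sqrt{\frac{1}{5} + 40} = -5 + \sqrt{\frac{201}{5}} = -5 + \frac{\sqrt{1005}}{5}$)
$Q{\left(v \right)} = - 63 v$ ($Q{\left(v \right)} = - 9 v 7 = - 9 \cdot 7 v = - 63 v$)
$h{\left(146,163 \right)} Q{\left(\left(5 + 0\right) \left(-8 - 4\right) \right)} = \left(-5 + \frac{\sqrt{1005}}{5}\right) \left(- 63 \left(5 + 0\right) \left(-8 - 4\right)\right) = \left(-5 + \frac{\sqrt{1005}}{5}\right) \left(- 63 \cdot 5 \left(-12\right)\right) = \left(-5 + \frac{\sqrt{1005}}{5}\right) \left(\left(-63\right) \left(-60\right)\right) = \left(-5 + \frac{\sqrt{1005}}{5}\right) 3780 = -18900 + 756 \sqrt{1005}$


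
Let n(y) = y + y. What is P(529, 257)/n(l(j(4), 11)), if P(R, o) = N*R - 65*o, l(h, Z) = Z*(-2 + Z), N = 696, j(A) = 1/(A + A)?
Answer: 351479/198 ≈ 1775.1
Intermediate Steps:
j(A) = 1/(2*A)
P(R, o) = -65*o + 696*R (P(R, o) = 696*R - 65*o = -65*o + 696*R)
n(y) = 2*y
P(529, 257)/n(l(j(4), 11)) = (-65*257 + 696*529)/((2*(11*(-2 + 11)))) = (-16705 + 368184)/((2*(11*9))) = 351479/((2*99)) = 351479/198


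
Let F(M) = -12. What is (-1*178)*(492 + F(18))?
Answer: -85440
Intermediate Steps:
(-1*178)*(492 + F(18)) = (-1*178)*(492 - 12) = -178*480 = -85440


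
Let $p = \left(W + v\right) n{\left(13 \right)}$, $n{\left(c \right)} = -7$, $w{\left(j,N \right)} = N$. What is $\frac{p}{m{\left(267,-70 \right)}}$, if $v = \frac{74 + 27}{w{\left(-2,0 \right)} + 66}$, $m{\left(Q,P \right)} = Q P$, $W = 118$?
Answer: $\frac{7889}{176220} \approx 0.044768$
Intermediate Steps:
$m{\left(Q,P \right)} = P Q$
$v = \frac{101}{66}$ ($v = \frac{74 + 27}{0 + 66} = \frac{101}{66} \approx 1.5303$)
$p = - \frac{55223}{66}$ ($p = \left(118 + \frac{101}{66}\right) \left(-7\right) = \frac{7889}{66} \left(-7\right) = - \frac{55223}{66} \approx -836.71$)
$\frac{p}{m{\left(267,-70 \right)}} = - \frac{55223}{66 \left(\left(-70\right) 267\right)} = - \frac{55223}{66 \left(-18690\right)} = \left(- \frac{55223}{66}\right) \left(- \frac{1}{18690}\right) = \frac{7889}{176220}$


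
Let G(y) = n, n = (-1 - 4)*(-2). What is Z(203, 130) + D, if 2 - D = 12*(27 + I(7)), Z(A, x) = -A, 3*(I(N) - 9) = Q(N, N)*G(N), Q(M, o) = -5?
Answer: -433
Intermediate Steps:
n = 10 (n = -5*(-2) = 10)
G(y) = 10
I(N) = -23/3 (I(N) = 9 + (-5*10)/3 = 9 + (⅓)*(-50) = 9 - 50/3 = -23/3)
D = -230 (D = 2 - 12*(27 - 23/3) = 2 - 12*58/3 = 2 - 1*232 = 2 - 232 = -230)
Z(203, 130) + D = -1*203 - 230 = -203 - 230 = -433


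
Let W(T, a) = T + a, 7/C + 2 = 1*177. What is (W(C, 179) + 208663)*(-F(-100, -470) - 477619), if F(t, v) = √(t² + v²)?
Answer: -2493673157569/25 - 10442102*√2309/5 ≈ -9.9847e+10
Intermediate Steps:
C = 1/25 (C = 7/(-2 + 1*177) = 7/(-2 + 177) = 7/175 = 7*(1/175) = 1/25 ≈ 0.040000)
(W(C, 179) + 208663)*(-F(-100, -470) - 477619) = ((1/25 + 179) + 208663)*(-√((-100)² + (-470)²) - 477619) = (4476/25 + 208663)*(-√(10000 + 220900) - 477619) = 5221051*(-√230900 - 477619)/25 = 5221051*(-10*√2309 - 477619)/25 = 5221051*(-477619 - 10*√2309)/25 = -2493673157569/25 - 10442102*√2309/5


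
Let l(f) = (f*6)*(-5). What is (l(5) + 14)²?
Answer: 18496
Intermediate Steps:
l(f) = -30*f (l(f) = (6*f)*(-5) = -30*f)
(l(5) + 14)² = (-30*5 + 14)² = (-150 + 14)² = (-136)² = 18496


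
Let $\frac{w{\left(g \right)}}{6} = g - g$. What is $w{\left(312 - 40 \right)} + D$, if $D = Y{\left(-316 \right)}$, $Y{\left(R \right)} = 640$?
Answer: $640$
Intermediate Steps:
$D = 640$
$w{\left(g \right)} = 0$ ($w{\left(g \right)} = 6 \left(g - g\right) = 6 \cdot 0 = 0$)
$w{\left(312 - 40 \right)} + D = 0 + 640 = 640$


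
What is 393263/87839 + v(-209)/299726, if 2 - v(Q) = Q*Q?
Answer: 114034426257/26327632114 ≈ 4.3314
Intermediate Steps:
v(Q) = 2 - Q² (v(Q) = 2 - Q*Q = 2 - Q²)
393263/87839 + v(-209)/299726 = 393263/87839 + (2 - 1*(-209)²)/299726 = 393263*(1/87839) + (2 - 1*43681)*(1/299726) = 393263/87839 + (2 - 43681)*(1/299726) = 393263/87839 - 43679*1/299726 = 393263/87839 - 43679/299726 = 114034426257/26327632114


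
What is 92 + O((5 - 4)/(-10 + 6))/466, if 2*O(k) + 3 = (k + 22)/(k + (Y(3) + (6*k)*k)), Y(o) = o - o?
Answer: 85915/932 ≈ 92.183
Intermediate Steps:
Y(o) = 0
O(k) = -3/2 + (22 + k)/(2*(k + 6*k²)) (O(k) = -3/2 + ((k + 22)/(k + (0 + (6*k)*k)))/2 = -3/2 + ((22 + k)/(k + (0 + 6*k²)))/2 = -3/2 + ((22 + k)/(k + 6*k²))/2 = -3/2 + (22 + k)/(2*(k + 6*k²)))
92 + O((5 - 4)/(-10 + 6))/466 = 92 + ((11 - (5 - 4)/(-10 + 6) - 9*(5 - 4)²/(-10 + 6)²)/((((5 - 4)/(-10 + 6)))*(1 + 6*((5 - 4)/(-10 + 6)))))/466 = 92 + ((11 - 1/(-4) - 9*(1/(-4))²)/(((1/(-4)))*(1 + 6*(1/(-4)))))*(1/466) = 92 + ((11 - (-1)/4 - 9*(1*(-¼))²)/(((1*(-¼)))*(1 + 6*(1*(-¼)))))*(1/466) = 92 + ((11 - 1*(-¼) - 9*(-¼)²)/((-¼)*(1 + 6*(-¼))))*(1/466) = 92 - 4*(11 + ¼ - 9*1/16)/(1 - 3/2)*(1/466) = 92 - 4*(11 + ¼ - 9/16)/(-½)*(1/466) = 92 - 4*(-2)*171/16*(1/466) = 92 + (171/2)*(1/466) = 92 + 171/932 = 85915/932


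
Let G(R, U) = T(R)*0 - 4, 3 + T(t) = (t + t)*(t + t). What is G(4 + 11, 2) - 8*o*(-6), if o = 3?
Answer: 140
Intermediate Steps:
T(t) = -3 + 4*t² (T(t) = -3 + (t + t)*(t + t) = -3 + (2*t)*(2*t) = -3 + 4*t²)
G(R, U) = -4 (G(R, U) = (-3 + 4*R²)*0 - 4 = 0 - 4 = -4)
G(4 + 11, 2) - 8*o*(-6) = -4 - 8*3*(-6) = -4 - 24*(-6) = -4 - 1*(-144) = -4 + 144 = 140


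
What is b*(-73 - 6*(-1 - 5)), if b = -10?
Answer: 370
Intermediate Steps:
b*(-73 - 6*(-1 - 5)) = -10*(-73 - 6*(-1 - 5)) = -10*(-73 - 6*(-6)) = -10*(-73 + 36) = -10*(-37) = 370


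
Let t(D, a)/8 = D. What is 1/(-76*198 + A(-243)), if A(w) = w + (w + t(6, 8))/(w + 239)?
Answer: -4/60969 ≈ -6.5607e-5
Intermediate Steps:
t(D, a) = 8*D
A(w) = w + (48 + w)/(239 + w) (A(w) = w + (w + 8*6)/(w + 239) = w + (w + 48)/(239 + w) = w + (48 + w)/(239 + w))
1/(-76*198 + A(-243)) = 1/(-76*198 + (48 + (-243)² + 240*(-243))/(239 - 243)) = 1/(-15048 + (48 + 59049 - 58320)/(-4)) = 1/(-15048 - ¼*777) = 1/(-15048 - 777/4) = 1/(-60969/4) = -4/60969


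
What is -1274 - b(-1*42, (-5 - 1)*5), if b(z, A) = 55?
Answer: -1329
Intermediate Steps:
-1274 - b(-1*42, (-5 - 1)*5) = -1274 - 1*55 = -1274 - 55 = -1329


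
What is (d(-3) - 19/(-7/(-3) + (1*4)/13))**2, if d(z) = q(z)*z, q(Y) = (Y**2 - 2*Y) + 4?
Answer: 43718544/10609 ≈ 4120.9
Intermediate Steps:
q(Y) = 4 + Y**2 - 2*Y
d(z) = z*(4 + z**2 - 2*z) (d(z) = (4 + z**2 - 2*z)*z = z*(4 + z**2 - 2*z))
(d(-3) - 19/(-7/(-3) + (1*4)/13))**2 = (-3*(4 + (-3)**2 - 2*(-3)) - 19/(-7/(-3) + (1*4)/13))**2 = (-3*(4 + 9 + 6) - 19/(-7*(-1/3) + 4*(1/13)))**2 = (-3*19 - 19/(7/3 + 4/13))**2 = (-57 - 19/103/39)**2 = (-57 - 19*39/103)**2 = (-57 - 741/103)**2 = (-6612/103)**2 = 43718544/10609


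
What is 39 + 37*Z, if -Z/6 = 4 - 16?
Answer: 2703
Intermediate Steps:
Z = 72 (Z = -6*(4 - 16) = -6*(-12) = 72)
39 + 37*Z = 39 + 37*72 = 39 + 2664 = 2703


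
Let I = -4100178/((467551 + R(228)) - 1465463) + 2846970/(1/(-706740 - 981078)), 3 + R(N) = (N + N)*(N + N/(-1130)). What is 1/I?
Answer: -505132039/2427243911258417366370 ≈ -2.0811e-13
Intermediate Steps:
R(N) = -3 + 1129*N²/565 (R(N) = -3 + (N + N)*(N + N/(-1130)) = -3 + (2*N)*(N + N*(-1/1130)) = -3 + (2*N)*(N - N/1130) = -3 + (2*N)*(1129*N/1130) = -3 + 1129*N²/565)
I = -2427243911258417366370/505132039 (I = -4100178/((467551 + (-3 + (1129/565)*228²)) - 1465463) + 2846970/(1/(-706740 - 981078)) = -4100178/((467551 + (-3 + (1129/565)*51984)) - 1465463) + 2846970/(1/(-1687818)) = -4100178/((467551 + (-3 + 58689936/565)) - 1465463) + 2846970/(-1/1687818) = -4100178/((467551 + 58688241/565) - 1465463) + 2846970*(-1687818) = -4100178/(322854556/565 - 1465463) - 4805167211460 = -4100178/(-505132039/565) - 4805167211460 = -4100178*(-565/505132039) - 4805167211460 = 2316600570/505132039 - 4805167211460 = -2427243911258417366370/505132039 ≈ -4.8052e+12)
1/I = 1/(-2427243911258417366370/505132039) = -505132039/2427243911258417366370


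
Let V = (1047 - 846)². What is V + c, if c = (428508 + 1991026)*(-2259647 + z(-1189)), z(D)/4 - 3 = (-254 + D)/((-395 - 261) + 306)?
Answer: -956764159420451/175 ≈ -5.4672e+12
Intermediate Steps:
z(D) = 2608/175 - 2*D/175 (z(D) = 12 + 4*((-254 + D)/((-395 - 261) + 306)) = 12 + 4*((-254 + D)/(-656 + 306)) = 12 + 4*((-254 + D)/(-350)) = 12 + 4*((-254 + D)*(-1/350)) = 12 + 4*(127/175 - D/350) = 12 + (508/175 - 2*D/175) = 2608/175 - 2*D/175)
V = 40401 (V = 201² = 40401)
c = -956764166490626/175 (c = (428508 + 1991026)*(-2259647 + (2608/175 - 2/175*(-1189))) = 2419534*(-2259647 + (2608/175 + 2378/175)) = 2419534*(-2259647 + 4986/175) = 2419534*(-395433239/175) = -956764166490626/175 ≈ -5.4672e+12)
V + c = 40401 - 956764166490626/175 = -956764159420451/175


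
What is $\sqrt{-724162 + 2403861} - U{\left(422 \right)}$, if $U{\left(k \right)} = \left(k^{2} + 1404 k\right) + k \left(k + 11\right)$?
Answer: $-953298 + \sqrt{1679699} \approx -9.52 \cdot 10^{5}$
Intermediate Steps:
$U{\left(k \right)} = k^{2} + 1404 k + k \left(11 + k\right)$ ($U{\left(k \right)} = \left(k^{2} + 1404 k\right) + k \left(11 + k\right) = k^{2} + 1404 k + k \left(11 + k\right)$)
$\sqrt{-724162 + 2403861} - U{\left(422 \right)} = \sqrt{-724162 + 2403861} - 422 \left(1415 + 2 \cdot 422\right) = \sqrt{1679699} - 422 \left(1415 + 844\right) = \sqrt{1679699} - 422 \cdot 2259 = \sqrt{1679699} - 953298 = -953298 + \sqrt{1679699}$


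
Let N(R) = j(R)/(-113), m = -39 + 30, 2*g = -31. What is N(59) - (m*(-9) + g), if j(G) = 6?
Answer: -14815/226 ≈ -65.553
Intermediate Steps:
g = -31/2 (g = (1/2)*(-31) = -31/2 ≈ -15.500)
m = -9
N(R) = -6/113 (N(R) = 6/(-113) = 6*(-1/113) = -6/113)
N(59) - (m*(-9) + g) = -6/113 - (-9*(-9) - 31/2) = -6/113 - (81 - 31/2) = -6/113 - 1*131/2 = -6/113 - 131/2 = -14815/226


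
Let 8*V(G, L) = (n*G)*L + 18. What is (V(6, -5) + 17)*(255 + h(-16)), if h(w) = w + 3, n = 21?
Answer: -14399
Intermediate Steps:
V(G, L) = 9/4 + 21*G*L/8 (V(G, L) = ((21*G)*L + 18)/8 = (21*G*L + 18)/8 = (18 + 21*G*L)/8 = 9/4 + 21*G*L/8)
h(w) = 3 + w
(V(6, -5) + 17)*(255 + h(-16)) = ((9/4 + (21/8)*6*(-5)) + 17)*(255 + (3 - 16)) = ((9/4 - 315/4) + 17)*(255 - 13) = (-153/2 + 17)*242 = -119/2*242 = -14399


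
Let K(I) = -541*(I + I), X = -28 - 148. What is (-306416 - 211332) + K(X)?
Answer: -327316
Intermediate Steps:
X = -176
K(I) = -1082*I
(-306416 - 211332) + K(X) = (-306416 - 211332) - 1082*(-176) = -517748 + 190432 = -327316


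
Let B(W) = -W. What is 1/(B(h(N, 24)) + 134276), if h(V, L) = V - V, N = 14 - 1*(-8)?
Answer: 1/134276 ≈ 7.4474e-6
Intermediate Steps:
N = 22 (N = 14 + 8 = 22)
h(V, L) = 0
1/(B(h(N, 24)) + 134276) = 1/(-1*0 + 134276) = 1/(0 + 134276) = 1/134276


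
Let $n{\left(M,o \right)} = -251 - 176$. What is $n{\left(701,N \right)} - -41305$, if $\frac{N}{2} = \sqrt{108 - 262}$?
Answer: $40878$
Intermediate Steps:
$N = 2 i \sqrt{154}$ ($N = 2 \sqrt{108 - 262} = 2 \sqrt{-154} = 2 i \sqrt{154} \approx 24.819 i$)
$n{\left(M,o \right)} = -427$ ($n{\left(M,o \right)} = -251 - 176 = -427$)
$n{\left(701,N \right)} - -41305 = -427 - -41305 = -427 + 41305 = 40878$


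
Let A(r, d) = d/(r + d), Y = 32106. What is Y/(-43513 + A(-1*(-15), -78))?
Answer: -674226/913747 ≈ -0.73787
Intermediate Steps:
A(r, d) = d/(d + r)
Y/(-43513 + A(-1*(-15), -78)) = 32106/(-43513 - 78/(-78 - 1*(-15))) = 32106/(-43513 - 78/(-78 + 15)) = 32106/(-43513 - 78/(-63)) = 32106/(-43513 - 78*(-1/63)) = 32106/(-43513 + 26/21) = 32106/(-913747/21) = 32106*(-21/913747) = -674226/913747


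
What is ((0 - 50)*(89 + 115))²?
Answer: 104040000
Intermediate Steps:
((0 - 50)*(89 + 115))² = (-50*204)² = (-10200)² = 104040000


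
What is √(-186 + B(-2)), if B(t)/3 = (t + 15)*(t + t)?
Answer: 3*I*√38 ≈ 18.493*I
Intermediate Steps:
B(t) = 6*t*(15 + t) (B(t) = 3*((t + 15)*(t + t)) = 3*((15 + t)*(2*t)) = 3*(2*t*(15 + t)) = 6*t*(15 + t))
√(-186 + B(-2)) = √(-186 + 6*(-2)*(15 - 2)) = √(-186 + 6*(-2)*13) = √(-186 - 156) = √(-342) = 3*I*√38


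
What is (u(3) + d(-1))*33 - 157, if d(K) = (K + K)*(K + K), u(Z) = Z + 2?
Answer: 140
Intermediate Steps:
u(Z) = 2 + Z
d(K) = 4*K**2 (d(K) = (2*K)*(2*K) = 4*K**2)
(u(3) + d(-1))*33 - 157 = ((2 + 3) + 4*(-1)**2)*33 - 157 = (5 + 4*1)*33 - 157 = (5 + 4)*33 - 157 = 9*33 - 157 = 297 - 157 = 140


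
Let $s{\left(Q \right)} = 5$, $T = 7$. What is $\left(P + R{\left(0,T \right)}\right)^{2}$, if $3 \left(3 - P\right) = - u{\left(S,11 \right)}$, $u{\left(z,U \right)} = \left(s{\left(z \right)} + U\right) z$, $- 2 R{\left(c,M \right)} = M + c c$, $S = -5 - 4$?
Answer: $\frac{9409}{4} \approx 2352.3$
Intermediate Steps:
$S = -9$
$R{\left(c,M \right)} = - \frac{M}{2} - \frac{c^{2}}{2}$ ($R{\left(c,M \right)} = - \frac{M + c c}{2} = - \frac{M + c^{2}}{2} = - \frac{M}{2} - \frac{c^{2}}{2}$)
$u{\left(z,U \right)} = z \left(5 + U\right)$ ($u{\left(z,U \right)} = \left(5 + U\right) z = z \left(5 + U\right)$)
$P = -45$ ($P = 3 - \frac{\left(-1\right) \left(- 9 \left(5 + 11\right)\right)}{3} = 3 - \frac{\left(-1\right) \left(\left(-9\right) 16\right)}{3} = 3 - \frac{\left(-1\right) \left(-144\right)}{3} = 3 - 48 = -45$)
$\left(P + R{\left(0,T \right)}\right)^{2} = \left(-45 - \left(\frac{7}{2} + \frac{0^{2}}{2}\right)\right)^{2} = \left(-45 - \frac{7}{2}\right)^{2} = \left(- \frac{97}{2}\right)^{2} = \frac{9409}{4}$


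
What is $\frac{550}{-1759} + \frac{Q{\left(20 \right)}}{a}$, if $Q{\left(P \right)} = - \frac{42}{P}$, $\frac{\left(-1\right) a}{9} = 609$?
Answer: $- \frac{1433741}{4590990} \approx -0.31229$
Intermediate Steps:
$a = -5481$ ($a = \left(-9\right) 609 = -5481$)
$\frac{550}{-1759} + \frac{Q{\left(20 \right)}}{a} = \frac{550}{-1759} + \frac{\left(-42\right) \frac{1}{20}}{-5481} = 550 \left(- \frac{1}{1759}\right) + \left(-42\right) \frac{1}{20} \left(- \frac{1}{5481}\right) = - \frac{550}{1759} - - \frac{1}{2610} = - \frac{550}{1759} + \frac{1}{2610} = - \frac{1433741}{4590990}$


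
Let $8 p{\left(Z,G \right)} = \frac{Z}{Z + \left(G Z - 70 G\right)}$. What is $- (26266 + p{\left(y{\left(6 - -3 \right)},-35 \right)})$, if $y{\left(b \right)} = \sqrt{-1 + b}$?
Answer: $- \frac{78709378533}{2996626} - \frac{1225 \sqrt{2}}{11986504} \approx -26266.0$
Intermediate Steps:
$p{\left(Z,G \right)} = \frac{Z}{8 \left(Z - 70 G + G Z\right)}$ ($p{\left(Z,G \right)} = \frac{Z \frac{1}{Z + \left(G Z - 70 G\right)}}{8} = \frac{Z \frac{1}{Z + \left(- 70 G + G Z\right)}}{8} = \frac{Z \frac{1}{Z - 70 G + G Z}}{8} = \frac{Z}{8 \left(Z - 70 G + G Z\right)}$)
$- (26266 + p{\left(y{\left(6 - -3 \right)},-35 \right)}) = - (26266 + \frac{\sqrt{-1 + \left(6 - -3\right)}}{8 \left(\sqrt{-1 + \left(6 - -3\right)} - -2450 - 35 \sqrt{-1 + \left(6 - -3\right)}\right)}) = - (26266 + \frac{\sqrt{-1 + \left(6 + 3\right)}}{8 \left(\sqrt{-1 + \left(6 + 3\right)} + 2450 - 35 \sqrt{-1 + \left(6 + 3\right)}\right)}) = - (26266 + \frac{\sqrt{-1 + 9}}{8 \left(\sqrt{-1 + 9} + 2450 - 35 \sqrt{-1 + 9}\right)}) = - (26266 + \frac{\sqrt{8}}{8 \left(\sqrt{8} + 2450 - 35 \sqrt{8}\right)}) = - (26266 + \frac{2 \sqrt{2}}{8 \left(2 \sqrt{2} + 2450 - 35 \cdot 2 \sqrt{2}\right)}) = - (26266 + \frac{2 \sqrt{2}}{8 \left(2 \sqrt{2} + 2450 - 70 \sqrt{2}\right)}) = - (26266 + \frac{2 \sqrt{2}}{8 \left(2450 - 68 \sqrt{2}\right)}) = - (26266 + \frac{\sqrt{2}}{4 \left(2450 - 68 \sqrt{2}\right)}) = -26266 - \frac{\sqrt{2}}{4 \left(2450 - 68 \sqrt{2}\right)}$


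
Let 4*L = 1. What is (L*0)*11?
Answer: 0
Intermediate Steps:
L = ¼ (L = (¼)*1 = ¼ ≈ 0.25000)
(L*0)*11 = ((¼)*0)*11 = 0*11 = 0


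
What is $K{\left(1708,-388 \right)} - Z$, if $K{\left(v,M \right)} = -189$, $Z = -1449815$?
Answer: $1449626$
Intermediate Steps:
$K{\left(1708,-388 \right)} - Z = -189 - -1449815 = -189 + 1449815 = 1449626$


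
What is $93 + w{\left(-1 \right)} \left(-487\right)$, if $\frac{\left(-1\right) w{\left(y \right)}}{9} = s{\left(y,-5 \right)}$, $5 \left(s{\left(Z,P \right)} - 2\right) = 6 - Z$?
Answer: $\frac{74976}{5} \approx 14995.0$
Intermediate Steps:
$s{\left(Z,P \right)} = \frac{16}{5} - \frac{Z}{5}$ ($s{\left(Z,P \right)} = 2 + \frac{6 - Z}{5} = 2 - \left(- \frac{6}{5} + \frac{Z}{5}\right) = \frac{16}{5} - \frac{Z}{5}$)
$w{\left(y \right)} = - \frac{144}{5} + \frac{9 y}{5}$ ($w{\left(y \right)} = - 9 \left(\frac{16}{5} - \frac{y}{5}\right) = - \frac{144}{5} + \frac{9 y}{5}$)
$93 + w{\left(-1 \right)} \left(-487\right) = 93 + \left(- \frac{144}{5} + \frac{9}{5} \left(-1\right)\right) \left(-487\right) = 93 + \left(- \frac{144}{5} - \frac{9}{5}\right) \left(-487\right) = 93 - - \frac{74511}{5} = 93 + \frac{74511}{5} = \frac{74976}{5}$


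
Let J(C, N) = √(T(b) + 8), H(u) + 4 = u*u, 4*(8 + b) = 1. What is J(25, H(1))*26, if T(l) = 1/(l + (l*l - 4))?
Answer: 260*√47926/773 ≈ 73.634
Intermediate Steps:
b = -31/4 (b = -8 + (¼)*1 = -8 + ¼ = -31/4 ≈ -7.7500)
T(l) = 1/(-4 + l + l²) (T(l) = 1/(l + (l² - 4)) = 1/(l + (-4 + l²)) = 1/(-4 + l + l²))
H(u) = -4 + u² (H(u) = -4 + u*u = -4 + u²)
J(C, N) = 10*√47926/773 (J(C, N) = √(1/(-4 - 31/4 + (-31/4)²) + 8) = √(1/(-4 - 31/4 + 961/16) + 8) = √(1/(773/16) + 8) = √(16/773 + 8) = √(6200/773) = 10*√47926/773)
J(25, H(1))*26 = (10*√47926/773)*26 = 260*√47926/773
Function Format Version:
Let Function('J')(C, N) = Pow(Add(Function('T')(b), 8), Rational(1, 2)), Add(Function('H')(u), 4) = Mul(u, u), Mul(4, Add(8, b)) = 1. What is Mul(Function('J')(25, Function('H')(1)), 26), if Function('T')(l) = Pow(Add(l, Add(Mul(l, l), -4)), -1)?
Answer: Mul(Rational(260, 773), Pow(47926, Rational(1, 2))) ≈ 73.634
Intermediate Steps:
b = Rational(-31, 4) (b = Add(-8, Mul(Rational(1, 4), 1)) = Add(-8, Rational(1, 4)) = Rational(-31, 4) ≈ -7.7500)
Function('T')(l) = Pow(Add(-4, l, Pow(l, 2)), -1) (Function('T')(l) = Pow(Add(l, Add(Pow(l, 2), -4)), -1) = Pow(Add(l, Add(-4, Pow(l, 2))), -1) = Pow(Add(-4, l, Pow(l, 2)), -1))
Function('H')(u) = Add(-4, Pow(u, 2)) (Function('H')(u) = Add(-4, Mul(u, u)) = Add(-4, Pow(u, 2)))
Function('J')(C, N) = Mul(Rational(10, 773), Pow(47926, Rational(1, 2))) (Function('J')(C, N) = Pow(Add(Pow(Add(-4, Rational(-31, 4), Pow(Rational(-31, 4), 2)), -1), 8), Rational(1, 2)) = Pow(Add(Pow(Add(-4, Rational(-31, 4), Rational(961, 16)), -1), 8), Rational(1, 2)) = Pow(Add(Pow(Rational(773, 16), -1), 8), Rational(1, 2)) = Pow(Add(Rational(16, 773), 8), Rational(1, 2)) = Pow(Rational(6200, 773), Rational(1, 2)) = Mul(Rational(10, 773), Pow(47926, Rational(1, 2))))
Mul(Function('J')(25, Function('H')(1)), 26) = Mul(Mul(Rational(10, 773), Pow(47926, Rational(1, 2))), 26) = Mul(Rational(260, 773), Pow(47926, Rational(1, 2)))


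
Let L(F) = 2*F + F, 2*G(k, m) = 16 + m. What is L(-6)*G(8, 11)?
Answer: -243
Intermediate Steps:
G(k, m) = 8 + m/2 (G(k, m) = (16 + m)/2 = 8 + m/2)
L(F) = 3*F
L(-6)*G(8, 11) = (3*(-6))*(8 + (½)*11) = -18*(8 + 11/2) = -18*27/2 = -243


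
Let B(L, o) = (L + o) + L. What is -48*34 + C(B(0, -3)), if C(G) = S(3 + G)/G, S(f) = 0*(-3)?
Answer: -1632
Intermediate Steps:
B(L, o) = o + 2*L
S(f) = 0
C(G) = 0 (C(G) = 0/G = 0)
-48*34 + C(B(0, -3)) = -48*34 + 0 = -1632 + 0 = -1632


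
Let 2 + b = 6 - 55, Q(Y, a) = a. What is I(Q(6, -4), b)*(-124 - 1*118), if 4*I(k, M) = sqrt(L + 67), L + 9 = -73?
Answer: -121*I*sqrt(15)/2 ≈ -234.32*I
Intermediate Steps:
L = -82 (L = -9 - 73 = -82)
b = -51 (b = -2 + (6 - 55) = -2 - 49 = -51)
I(k, M) = I*sqrt(15)/4 (I(k, M) = sqrt(-82 + 67)/4 = sqrt(-15)/4 = (I*sqrt(15))/4 = I*sqrt(15)/4)
I(Q(6, -4), b)*(-124 - 1*118) = (I*sqrt(15)/4)*(-124 - 1*118) = (I*sqrt(15)/4)*(-124 - 118) = (I*sqrt(15)/4)*(-242) = -121*I*sqrt(15)/2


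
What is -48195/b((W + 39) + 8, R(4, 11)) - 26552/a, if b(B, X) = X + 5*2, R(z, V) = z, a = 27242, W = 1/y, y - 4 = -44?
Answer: -93807137/27242 ≈ -3443.5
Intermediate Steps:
y = -40 (y = 4 - 44 = -40)
W = -1/40 (W = 1/(-40) = -1/40 ≈ -0.025000)
b(B, X) = 10 + X (b(B, X) = X + 10 = 10 + X)
-48195/b((W + 39) + 8, R(4, 11)) - 26552/a = -48195/(10 + 4) - 26552/27242 = -48195/14 - 26552*1/27242 = -48195*1/14 - 13276/13621 = -6885/2 - 13276/13621 = -93807137/27242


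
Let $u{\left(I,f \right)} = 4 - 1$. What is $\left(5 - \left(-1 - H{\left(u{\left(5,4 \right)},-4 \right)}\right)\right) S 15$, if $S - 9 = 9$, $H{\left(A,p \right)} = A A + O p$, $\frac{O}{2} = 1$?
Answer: $1890$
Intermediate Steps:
$O = 2$ ($O = 2 \cdot 1 = 2$)
$u{\left(I,f \right)} = 3$ ($u{\left(I,f \right)} = 4 - 1 = 3$)
$H{\left(A,p \right)} = A^{2} + 2 p$ ($H{\left(A,p \right)} = A A + 2 p = A^{2} + 2 p$)
$S = 18$ ($S = 9 + 9 = 18$)
$\left(5 - \left(-1 - H{\left(u{\left(5,4 \right)},-4 \right)}\right)\right) S 15 = \left(5 - \left(-1 - \left(3^{2} + 2 \left(-4\right)\right)\right)\right) 18 \cdot 15 = \left(5 - \left(-1 - \left(9 - 8\right)\right)\right) 18 \cdot 15 = \left(5 - \left(-1 - 1\right)\right) 18 \cdot 15 = \left(5 - -2\right) 18 \cdot 15 = \left(5 + 2\right) 18 \cdot 15 = 7 \cdot 18 \cdot 15 = 126 \cdot 15 = 1890$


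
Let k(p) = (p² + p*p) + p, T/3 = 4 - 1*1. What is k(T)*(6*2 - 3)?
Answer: 1539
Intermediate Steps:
T = 9 (T = 3*(4 - 1*1) = 3*(4 - 1) = 3*3 = 9)
k(p) = p + 2*p² (k(p) = (p² + p²) + p = 2*p² + p = p + 2*p²)
k(T)*(6*2 - 3) = (9*(1 + 2*9))*(6*2 - 3) = (9*(1 + 18))*(12 - 3) = (9*19)*9 = 171*9 = 1539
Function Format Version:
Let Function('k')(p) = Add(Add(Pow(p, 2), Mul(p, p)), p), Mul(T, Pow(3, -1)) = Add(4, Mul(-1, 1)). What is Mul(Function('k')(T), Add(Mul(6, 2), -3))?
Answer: 1539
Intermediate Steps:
T = 9 (T = Mul(3, Add(4, Mul(-1, 1))) = Mul(3, Add(4, -1)) = Mul(3, 3) = 9)
Function('k')(p) = Add(p, Mul(2, Pow(p, 2))) (Function('k')(p) = Add(Add(Pow(p, 2), Pow(p, 2)), p) = Add(Mul(2, Pow(p, 2)), p) = Add(p, Mul(2, Pow(p, 2))))
Mul(Function('k')(T), Add(Mul(6, 2), -3)) = Mul(Mul(9, Add(1, Mul(2, 9))), Add(Mul(6, 2), -3)) = Mul(Mul(9, Add(1, 18)), Add(12, -3)) = Mul(Mul(9, 19), 9) = Mul(171, 9) = 1539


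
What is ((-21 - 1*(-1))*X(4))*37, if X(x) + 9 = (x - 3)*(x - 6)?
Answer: 8140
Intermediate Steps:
X(x) = -9 + (-6 + x)*(-3 + x) (X(x) = -9 + (x - 3)*(x - 6) = -9 + (-3 + x)*(-6 + x) = -9 + (-6 + x)*(-3 + x))
((-21 - 1*(-1))*X(4))*37 = ((-21 - 1*(-1))*(9 + 4² - 9*4))*37 = ((-21 + 1)*(9 + 16 - 36))*37 = -20*(-11)*37 = 220*37 = 8140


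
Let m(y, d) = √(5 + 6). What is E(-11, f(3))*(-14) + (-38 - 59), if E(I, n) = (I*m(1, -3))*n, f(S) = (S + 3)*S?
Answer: -97 + 2772*√11 ≈ 9096.7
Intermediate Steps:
m(y, d) = √11
f(S) = S*(3 + S) (f(S) = (3 + S)*S = S*(3 + S))
E(I, n) = I*n*√11 (E(I, n) = (I*√11)*n = I*n*√11)
E(-11, f(3))*(-14) + (-38 - 59) = -11*3*(3 + 3)*√11*(-14) + (-38 - 59) = -11*3*6*√11*(-14) - 97 = -11*18*√11*(-14) - 97 = -198*√11*(-14) - 97 = 2772*√11 - 97 = -97 + 2772*√11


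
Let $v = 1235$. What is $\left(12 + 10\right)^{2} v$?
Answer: $597740$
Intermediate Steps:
$\left(12 + 10\right)^{2} v = \left(12 + 10\right)^{2} \cdot 1235 = 22^{2} \cdot 1235 = 484 \cdot 1235 = 597740$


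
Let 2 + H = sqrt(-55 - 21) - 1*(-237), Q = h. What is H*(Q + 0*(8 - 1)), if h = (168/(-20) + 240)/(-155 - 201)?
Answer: -27213/178 - 579*I*sqrt(19)/445 ≈ -152.88 - 5.6715*I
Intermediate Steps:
h = -579/890 (h = (168*(-1/20) + 240)/(-356) = (-42/5 + 240)*(-1/356) = (1158/5)*(-1/356) = -579/890 ≈ -0.65056)
Q = -579/890 ≈ -0.65056
H = 235 + 2*I*sqrt(19) (H = -2 + (sqrt(-55 - 21) - 1*(-237)) = -2 + (sqrt(-76) + 237) = -2 + (2*I*sqrt(19) + 237) = -2 + (237 + 2*I*sqrt(19)) = 235 + 2*I*sqrt(19) ≈ 235.0 + 8.7178*I)
H*(Q + 0*(8 - 1)) = (235 + 2*I*sqrt(19))*(-579/890 + 0*(8 - 1)) = (235 + 2*I*sqrt(19))*(-579/890 + 0*7) = (235 + 2*I*sqrt(19))*(-579/890 + 0) = (235 + 2*I*sqrt(19))*(-579/890) = -27213/178 - 579*I*sqrt(19)/445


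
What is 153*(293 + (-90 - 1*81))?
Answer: 18666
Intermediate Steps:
153*(293 + (-90 - 1*81)) = 153*(293 + (-90 - 81)) = 153*(293 - 171) = 153*122 = 18666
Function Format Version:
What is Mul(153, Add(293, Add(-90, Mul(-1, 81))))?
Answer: 18666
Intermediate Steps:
Mul(153, Add(293, Add(-90, Mul(-1, 81)))) = Mul(153, Add(293, Add(-90, -81))) = Mul(153, Add(293, -171)) = Mul(153, 122) = 18666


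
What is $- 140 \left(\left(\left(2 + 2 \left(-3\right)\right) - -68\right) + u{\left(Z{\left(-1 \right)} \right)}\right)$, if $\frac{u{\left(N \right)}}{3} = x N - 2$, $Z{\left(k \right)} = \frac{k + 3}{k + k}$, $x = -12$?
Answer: $-13160$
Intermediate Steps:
$Z{\left(k \right)} = \frac{3 + k}{2 k}$
$u{\left(N \right)} = -6 - 36 N$ ($u{\left(N \right)} = 3 \left(- 12 N - 2\right) = 3 \left(-2 - 12 N\right) = -6 - 36 N$)
$- 140 \left(\left(\left(2 + 2 \left(-3\right)\right) - -68\right) + u{\left(Z{\left(-1 \right)} \right)}\right) = - 140 \left(\left(\left(2 + 2 \left(-3\right)\right) - -68\right) - \left(6 + 36 \frac{3 - 1}{2 \left(-1\right)}\right)\right) = - 140 \left(\left(\left(2 - 6\right) + 68\right) - \left(6 + 36 \cdot \frac{1}{2} \left(-1\right) 2\right)\right) = - 140 \left(\left(-4 + 68\right) - -30\right) = - 140 \left(64 + \left(-6 + 36\right)\right) = - 140 \left(64 + 30\right) = \left(-140\right) 94 = -13160$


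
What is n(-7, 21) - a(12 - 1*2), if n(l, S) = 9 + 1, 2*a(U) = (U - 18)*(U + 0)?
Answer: 50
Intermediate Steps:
a(U) = U*(-18 + U)/2 (a(U) = ((U - 18)*(U + 0))/2 = ((-18 + U)*U)/2 = (U*(-18 + U))/2 = U*(-18 + U)/2)
n(l, S) = 10
n(-7, 21) - a(12 - 1*2) = 10 - (12 - 1*2)*(-18 + (12 - 1*2))/2 = 10 - (12 - 2)*(-18 + (12 - 2))/2 = 10 - 10*(-18 + 10)/2 = 10 - 10*(-8)/2 = 10 - 1*(-40) = 10 + 40 = 50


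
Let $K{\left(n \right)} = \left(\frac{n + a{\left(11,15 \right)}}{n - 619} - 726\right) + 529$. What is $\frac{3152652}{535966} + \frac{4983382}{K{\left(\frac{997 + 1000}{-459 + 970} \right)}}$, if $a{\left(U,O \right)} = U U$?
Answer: $- \frac{104913479733398170}{4152617135009} \approx -25264.0$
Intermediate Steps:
$a{\left(U,O \right)} = U^{2}$
$K{\left(n \right)} = -197 + \frac{121 + n}{-619 + n}$ ($K{\left(n \right)} = \left(\frac{n + 11^{2}}{n - 619} - 726\right) + 529 = \left(\frac{n + 121}{-619 + n} - 726\right) + 529 = \left(\frac{121 + n}{-619 + n} - 726\right) + 529 = \left(-726 + \frac{121 + n}{-619 + n}\right) + 529 = -197 + \frac{121 + n}{-619 + n}$)
$\frac{3152652}{535966} + \frac{4983382}{K{\left(\frac{997 + 1000}{-459 + 970} \right)}} = \frac{3152652}{535966} + \frac{4983382}{4 \frac{1}{-619 + \frac{997 + 1000}{-459 + 970}} \left(30516 - 49 \frac{997 + 1000}{-459 + 970}\right)} = 3152652 \cdot \frac{1}{535966} + \frac{4983382}{4 \frac{1}{-619 + \frac{1997}{511}} \left(30516 - 49 \cdot \frac{1997}{511}\right)} = \frac{1576326}{267983} + \frac{4983382}{4 \frac{1}{-619 + 1997 \cdot \frac{1}{511}} \left(30516 - 49 \cdot 1997 \cdot \frac{1}{511}\right)} = \frac{1576326}{267983} + \frac{4983382}{4 \frac{1}{-619 + \frac{1997}{511}} \left(30516 - \frac{13979}{73}\right)} = \frac{1576326}{267983} + \frac{4983382}{4 \frac{1}{- \frac{314312}{511}} \left(30516 - \frac{13979}{73}\right)} = \frac{1576326}{267983} + \frac{4983382}{4 \left(- \frac{511}{314312}\right) \frac{2213689}{73}} = \frac{1576326}{267983} + \frac{4983382}{- \frac{15495823}{78578}} = \frac{1576326}{267983} + 4983382 \left(- \frac{78578}{15495823}\right) = \frac{1576326}{267983} - \frac{391584190796}{15495823} = - \frac{104913479733398170}{4152617135009}$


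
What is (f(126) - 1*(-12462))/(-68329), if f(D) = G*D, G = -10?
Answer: -11202/68329 ≈ -0.16394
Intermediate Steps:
f(D) = -10*D
(f(126) - 1*(-12462))/(-68329) = (-10*126 - 1*(-12462))/(-68329) = (-1260 + 12462)*(-1/68329) = 11202*(-1/68329) = -11202/68329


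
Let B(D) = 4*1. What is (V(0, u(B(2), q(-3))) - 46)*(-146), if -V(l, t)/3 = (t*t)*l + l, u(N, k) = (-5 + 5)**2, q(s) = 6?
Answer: 6716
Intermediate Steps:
B(D) = 4
u(N, k) = 0 (u(N, k) = 0**2 = 0)
V(l, t) = -3*l - 3*l*t**2 (V(l, t) = -3*((t*t)*l + l) = -3*(t**2*l + l) = -3*(l*t**2 + l) = -3*(l + l*t**2) = -3*l - 3*l*t**2)
(V(0, u(B(2), q(-3))) - 46)*(-146) = (-3*0*(1 + 0**2) - 46)*(-146) = (-3*0*(1 + 0) - 46)*(-146) = (-3*0*1 - 46)*(-146) = (0 - 46)*(-146) = -46*(-146) = 6716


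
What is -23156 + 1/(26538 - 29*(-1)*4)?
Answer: -617200023/26654 ≈ -23156.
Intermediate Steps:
-23156 + 1/(26538 - 29*(-1)*4) = -23156 + 1/(26538 + 29*4) = -23156 + 1/(26538 + 116) = -23156 + 1/26654 = -617200023/26654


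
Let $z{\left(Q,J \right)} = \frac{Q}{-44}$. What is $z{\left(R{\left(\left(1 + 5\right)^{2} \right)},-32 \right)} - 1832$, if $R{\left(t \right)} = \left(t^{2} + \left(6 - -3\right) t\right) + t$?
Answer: $- \frac{20566}{11} \approx -1869.6$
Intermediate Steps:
$R{\left(t \right)} = t^{2} + 10 t$ ($R{\left(t \right)} = \left(t^{2} + \left(6 + 3\right) t\right) + t = \left(t^{2} + 9 t\right) + t = t^{2} + 10 t$)
$z{\left(Q,J \right)} = - \frac{Q}{44}$ ($z{\left(Q,J \right)} = Q \left(- \frac{1}{44}\right) = - \frac{Q}{44}$)
$z{\left(R{\left(\left(1 + 5\right)^{2} \right)},-32 \right)} - 1832 = - \frac{\left(1 + 5\right)^{2} \left(10 + \left(1 + 5\right)^{2}\right)}{44} - 1832 = - \frac{6^{2} \left(10 + 6^{2}\right)}{44} - 1832 = - \frac{36 \left(10 + 36\right)}{44} - 1832 = - \frac{36 \cdot 46}{44} - 1832 = \left(- \frac{1}{44}\right) 1656 - 1832 = - \frac{414}{11} - 1832 = - \frac{20566}{11}$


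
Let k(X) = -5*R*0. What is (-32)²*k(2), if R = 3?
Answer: 0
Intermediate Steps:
k(X) = 0 (k(X) = -5*3*0 = -15*0 = 0)
(-32)²*k(2) = (-32)²*0 = 1024*0 = 0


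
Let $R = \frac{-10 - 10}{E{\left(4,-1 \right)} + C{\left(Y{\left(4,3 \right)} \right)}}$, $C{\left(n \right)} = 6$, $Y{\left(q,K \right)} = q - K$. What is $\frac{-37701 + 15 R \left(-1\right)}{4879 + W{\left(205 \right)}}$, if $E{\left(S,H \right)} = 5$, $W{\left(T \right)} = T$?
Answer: $- \frac{414411}{55924} \approx -7.4103$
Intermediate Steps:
$R = - \frac{20}{11}$ ($R = \frac{-10 - 10}{5 + 6} = - \frac{20}{11} \approx -1.8182$)
$\frac{-37701 + 15 R \left(-1\right)}{4879 + W{\left(205 \right)}} = \frac{-37701 + 15 \left(- \frac{20}{11}\right) \left(-1\right)}{4879 + 205} = \frac{-37701 - - \frac{300}{11}}{5084} = \left(-37701 + \frac{300}{11}\right) \frac{1}{5084} = \left(- \frac{414411}{11}\right) \frac{1}{5084} = - \frac{414411}{55924}$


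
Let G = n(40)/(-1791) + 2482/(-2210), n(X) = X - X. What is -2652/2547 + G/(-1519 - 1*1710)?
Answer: -185476363/178192365 ≈ -1.0409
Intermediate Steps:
n(X) = 0
G = -73/65 (G = 0/(-1791) + 2482/(-2210) = 0*(-1/1791) + 2482*(-1/2210) = 0 - 73/65 = -73/65 ≈ -1.1231)
-2652/2547 + G/(-1519 - 1*1710) = -2652/2547 - 73/(65*(-1519 - 1*1710)) = -2652*1/2547 - 73/(65*(-1519 - 1710)) = -884/849 - 73/65/(-3229) = -884/849 - 73/65*(-1/3229) = -884/849 + 73/209885 = -185476363/178192365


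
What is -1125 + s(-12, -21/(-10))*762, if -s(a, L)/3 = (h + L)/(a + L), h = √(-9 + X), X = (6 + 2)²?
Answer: -7041/11 + 2540*√55/11 ≈ 1072.4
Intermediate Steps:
X = 64 (X = 8² = 64)
h = √55 (h = √(-9 + 64) = √55 ≈ 7.4162)
s(a, L) = -3*(L + √55)/(L + a) (s(a, L) = -3*(√55 + L)/(a + L) = -3*(L + √55)/(L + a))
-1125 + s(-12, -21/(-10))*762 = -1125 + (3*(-(-21)/(-10) - √55)/(-21/(-10) - 12))*762 = -1125 + (3*(-(-21)*(-1)/10 - √55)/(-21*(-⅒) - 12))*762 = -1125 + (3*(-1*21/10 - √55)/(21/10 - 12))*762 = -1125 + (3*(-21/10 - √55)/(-99/10))*762 = -1125 + (3*(-10/99)*(-21/10 - √55))*762 = -1125 + (7/11 + 10*√55/33)*762 = -1125 + (5334/11 + 2540*√55/11) = -7041/11 + 2540*√55/11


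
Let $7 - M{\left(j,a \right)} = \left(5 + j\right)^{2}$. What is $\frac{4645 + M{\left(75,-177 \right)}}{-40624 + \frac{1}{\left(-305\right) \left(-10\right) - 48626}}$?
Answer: $\frac{79666848}{1851479425} \approx 0.043029$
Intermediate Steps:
$M{\left(j,a \right)} = 7 - \left(5 + j\right)^{2}$
$\frac{4645 + M{\left(75,-177 \right)}}{-40624 + \frac{1}{\left(-305\right) \left(-10\right) - 48626}} = \frac{4645 + \left(7 - \left(5 + 75\right)^{2}\right)}{-40624 + \frac{1}{\left(-305\right) \left(-10\right) - 48626}} = \frac{4645 + \left(7 - 80^{2}\right)}{-40624 + \frac{1}{3050 - 48626}} = \frac{4645 + \left(7 - 6400\right)}{-40624 + \frac{1}{-45576}} = \frac{4645 + \left(7 - 6400\right)}{-40624 - \frac{1}{45576}} = \frac{4645 - 6393}{- \frac{1851479425}{45576}} = \left(-1748\right) \left(- \frac{45576}{1851479425}\right) = \frac{79666848}{1851479425}$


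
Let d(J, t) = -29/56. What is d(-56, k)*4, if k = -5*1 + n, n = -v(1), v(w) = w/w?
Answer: -29/14 ≈ -2.0714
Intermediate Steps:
v(w) = 1
n = -1 (n = -1*1 = -1)
k = -6 (k = -5*1 - 1 = -5 - 1 = -6)
d(J, t) = -29/56 (d(J, t) = -29*1/56 = -29/56)
d(-56, k)*4 = -29/56*4 = -29/14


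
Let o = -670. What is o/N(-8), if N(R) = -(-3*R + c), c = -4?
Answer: 67/2 ≈ 33.500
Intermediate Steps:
N(R) = 4 + 3*R (N(R) = -(-3*R - 4) = -(-4 - 3*R) = 4 + 3*R)
o/N(-8) = -670/(4 + 3*(-8)) = -670/(4 - 24) = -670/(-20) = -670*(-1/20) = 67/2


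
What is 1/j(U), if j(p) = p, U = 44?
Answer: 1/44 ≈ 0.022727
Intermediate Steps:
1/j(U) = 1/44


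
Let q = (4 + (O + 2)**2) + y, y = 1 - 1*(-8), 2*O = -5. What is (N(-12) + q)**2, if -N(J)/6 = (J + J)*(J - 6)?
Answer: 106399225/16 ≈ 6.6500e+6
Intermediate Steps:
O = -5/2 (O = (1/2)*(-5) = -5/2 ≈ -2.5000)
y = 9 (y = 1 + 8 = 9)
q = 53/4 (q = (4 + (-5/2 + 2)**2) + 9 = (4 + (-1/2)**2) + 9 = (4 + 1/4) + 9 = 17/4 + 9 = 53/4 ≈ 13.250)
N(J) = -12*J*(-6 + J) (N(J) = -6*(J + J)*(J - 6) = -6*2*J*(-6 + J) = -12*J*(-6 + J))
(N(-12) + q)**2 = (12*(-12)*(6 - 1*(-12)) + 53/4)**2 = (12*(-12)*(6 + 12) + 53/4)**2 = (12*(-12)*18 + 53/4)**2 = (-2592 + 53/4)**2 = (-10315/4)**2 = 106399225/16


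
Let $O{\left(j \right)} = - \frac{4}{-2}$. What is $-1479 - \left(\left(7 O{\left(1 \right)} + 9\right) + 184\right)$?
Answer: $-1686$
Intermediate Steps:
$O{\left(j \right)} = 2$ ($O{\left(j \right)} = \left(-4\right) \left(- \frac{1}{2}\right) = 2$)
$-1479 - \left(\left(7 O{\left(1 \right)} + 9\right) + 184\right) = -1479 - \left(\left(7 \cdot 2 + 9\right) + 184\right) = -1479 - \left(\left(14 + 9\right) + 184\right) = -1479 - \left(23 + 184\right) = -1479 - 207 = -1686$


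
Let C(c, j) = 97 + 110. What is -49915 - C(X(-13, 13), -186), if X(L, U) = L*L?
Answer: -50122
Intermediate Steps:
X(L, U) = L**2
C(c, j) = 207
-49915 - C(X(-13, 13), -186) = -49915 - 1*207 = -49915 - 207 = -50122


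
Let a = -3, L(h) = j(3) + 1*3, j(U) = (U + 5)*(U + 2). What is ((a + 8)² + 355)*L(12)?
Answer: 16340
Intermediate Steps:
j(U) = (2 + U)*(5 + U) (j(U) = (5 + U)*(2 + U) = (2 + U)*(5 + U))
L(h) = 43 (L(h) = (10 + 3² + 7*3) + 1*3 = (10 + 9 + 21) + 3 = 40 + 3 = 43)
((a + 8)² + 355)*L(12) = ((-3 + 8)² + 355)*43 = (5² + 355)*43 = (25 + 355)*43 = 380*43 = 16340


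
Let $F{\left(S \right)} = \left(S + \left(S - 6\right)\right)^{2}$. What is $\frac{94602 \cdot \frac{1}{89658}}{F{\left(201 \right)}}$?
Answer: $\frac{15767}{2343301488} \approx 6.7285 \cdot 10^{-6}$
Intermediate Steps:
$F{\left(S \right)} = \left(-6 + 2 S\right)^{2}$ ($F{\left(S \right)} = \left(S + \left(S - 6\right)\right)^{2} = \left(S + \left(-6 + S\right)\right)^{2} = \left(-6 + 2 S\right)^{2}$)
$\frac{94602 \cdot \frac{1}{89658}}{F{\left(201 \right)}} = \frac{94602 \cdot \frac{1}{89658}}{4 \left(-3 + 201\right)^{2}} = \frac{94602 \cdot \frac{1}{89658}}{4 \cdot 198^{2}} = \frac{15767}{14943 \cdot 4 \cdot 39204} = \frac{15767}{14943 \cdot 156816} = \frac{15767}{14943} \cdot \frac{1}{156816} = \frac{15767}{2343301488}$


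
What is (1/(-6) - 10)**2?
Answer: 3721/36 ≈ 103.36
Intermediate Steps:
(1/(-6) - 10)**2 = (-1/6 - 10)**2 = (-61/6)**2 = 3721/36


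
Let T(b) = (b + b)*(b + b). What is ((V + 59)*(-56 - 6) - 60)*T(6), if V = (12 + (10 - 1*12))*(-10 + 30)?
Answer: -2320992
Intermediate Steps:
V = 200 (V = (12 + (10 - 12))*20 = (12 - 2)*20 = 10*20 = 200)
T(b) = 4*b² (T(b) = (2*b)*(2*b) = 4*b²)
((V + 59)*(-56 - 6) - 60)*T(6) = ((200 + 59)*(-56 - 6) - 60)*(4*6²) = (259*(-62) - 60)*(4*36) = (-16058 - 60)*144 = -16118*144 = -2320992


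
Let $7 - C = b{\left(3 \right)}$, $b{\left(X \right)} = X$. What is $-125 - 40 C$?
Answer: $-285$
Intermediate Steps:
$C = 4$ ($C = 7 - 3 = 4$)
$-125 - 40 C = -125 - 160 = -285$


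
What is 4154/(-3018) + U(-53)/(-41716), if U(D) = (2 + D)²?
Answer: -90569041/62949444 ≈ -1.4388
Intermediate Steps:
4154/(-3018) + U(-53)/(-41716) = 4154/(-3018) + (2 - 53)²/(-41716) = 4154*(-1/3018) + (-51)²*(-1/41716) = -2077/1509 + 2601*(-1/41716) = -2077/1509 - 2601/41716 = -90569041/62949444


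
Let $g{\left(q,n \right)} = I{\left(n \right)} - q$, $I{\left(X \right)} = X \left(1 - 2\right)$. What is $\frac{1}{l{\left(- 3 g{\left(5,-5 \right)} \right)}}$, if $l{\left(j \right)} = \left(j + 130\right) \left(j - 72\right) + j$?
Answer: $- \frac{1}{9360} \approx -0.00010684$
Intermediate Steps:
$I{\left(X \right)} = - X$ ($I{\left(X \right)} = X \left(-1\right) = - X$)
$g{\left(q,n \right)} = - n - q$
$l{\left(j \right)} = j + \left(-72 + j\right) \left(130 + j\right)$ ($l{\left(j \right)} = \left(130 + j\right) \left(-72 + j\right) + j = \left(-72 + j\right) \left(130 + j\right) + j = j + \left(-72 + j\right) \left(130 + j\right)$)
$\frac{1}{l{\left(- 3 g{\left(5,-5 \right)} \right)}} = \frac{1}{-9360 + \left(- 3 \left(\left(-1\right) \left(-5\right) - 5\right)\right)^{2} + 59 \left(- 3 \left(\left(-1\right) \left(-5\right) - 5\right)\right)} = \frac{1}{-9360 + \left(- 3 \left(5 - 5\right)\right)^{2} + 59 \left(- 3 \left(5 - 5\right)\right)} = \frac{1}{-9360 + \left(\left(-3\right) 0\right)^{2} + 59 \left(\left(-3\right) 0\right)} = \frac{1}{-9360 + 0^{2} + 59 \cdot 0} = \frac{1}{-9360 + 0 + 0} = \frac{1}{-9360} = - \frac{1}{9360}$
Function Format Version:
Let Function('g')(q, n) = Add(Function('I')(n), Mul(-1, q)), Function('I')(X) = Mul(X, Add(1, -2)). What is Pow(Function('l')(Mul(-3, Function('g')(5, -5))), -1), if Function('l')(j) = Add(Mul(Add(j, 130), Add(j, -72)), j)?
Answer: Rational(-1, 9360) ≈ -0.00010684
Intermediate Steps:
Function('I')(X) = Mul(-1, X) (Function('I')(X) = Mul(X, -1) = Mul(-1, X))
Function('g')(q, n) = Add(Mul(-1, n), Mul(-1, q))
Function('l')(j) = Add(j, Mul(Add(-72, j), Add(130, j))) (Function('l')(j) = Add(Mul(Add(130, j), Add(-72, j)), j) = Add(Mul(Add(-72, j), Add(130, j)), j) = Add(j, Mul(Add(-72, j), Add(130, j))))
Pow(Function('l')(Mul(-3, Function('g')(5, -5))), -1) = Pow(Add(-9360, Pow(Mul(-3, Add(Mul(-1, -5), Mul(-1, 5))), 2), Mul(59, Mul(-3, Add(Mul(-1, -5), Mul(-1, 5))))), -1) = Pow(Add(-9360, Pow(Mul(-3, Add(5, -5)), 2), Mul(59, Mul(-3, Add(5, -5)))), -1) = Pow(Add(-9360, Pow(Mul(-3, 0), 2), Mul(59, Mul(-3, 0))), -1) = Pow(Add(-9360, Pow(0, 2), Mul(59, 0)), -1) = Pow(Add(-9360, 0, 0), -1) = Pow(-9360, -1) = Rational(-1, 9360)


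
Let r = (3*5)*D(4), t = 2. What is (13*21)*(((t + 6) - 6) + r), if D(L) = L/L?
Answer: 4641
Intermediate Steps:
D(L) = 1
r = 15 (r = (3*5)*1 = 15*1 = 15)
(13*21)*(((t + 6) - 6) + r) = (13*21)*(((2 + 6) - 6) + 15) = 273*((8 - 6) + 15) = 273*(2 + 15) = 273*17 = 4641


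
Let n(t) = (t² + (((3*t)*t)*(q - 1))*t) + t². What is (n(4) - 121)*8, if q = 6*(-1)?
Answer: -11464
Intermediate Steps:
q = -6
n(t) = -21*t³ + 2*t² (n(t) = (t² + (((3*t)*t)*(-6 - 1))*t) + t² = (t² + ((3*t²)*(-7))*t) + t² = (t² + (-21*t²)*t) + t² = (t² - 21*t³) + t² = -21*t³ + 2*t²)
(n(4) - 121)*8 = (4²*(2 - 21*4) - 121)*8 = (16*(2 - 84) - 121)*8 = (16*(-82) - 121)*8 = (-1312 - 121)*8 = -1433*8 = -11464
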